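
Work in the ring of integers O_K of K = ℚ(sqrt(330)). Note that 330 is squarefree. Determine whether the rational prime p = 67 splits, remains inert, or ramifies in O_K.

splits completely

Since 330 ≢ 1 mod 4, the ring of integers is ℤ[√330] with discriminant 4·330 = 1320.
Since gcd(67, 1320) = 1 the prime 67 does not ramify.
(330/67) = 62^33 mod 67 = 1, giving Legendre symbol 1.
(330/67) = 1, so 67 splits.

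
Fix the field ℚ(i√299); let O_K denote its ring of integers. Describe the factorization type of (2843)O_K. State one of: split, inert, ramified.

Since -299 ≡ 1 mod 4, the ring of integers is ℤ[(1+√-299)/2] with discriminant -299.
Since gcd(2843, -299) = 1 the prime 2843 does not ramify.
Compute (-299/2843) via Euler: 2544^((2843-1)/2) mod 2843 = 2842, so (-299/2843) = -1.
Legendre symbol -1 ⇒ 2843 is inert.

remains prime (inert)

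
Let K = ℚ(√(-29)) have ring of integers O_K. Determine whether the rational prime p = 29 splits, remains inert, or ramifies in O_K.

-29 mod 4 = 3, hence disc K = 4·(-29) = -116 and O_K = ℤ[√-29].
29 divides disc(K) = -116, so 29 ramifies.

p ramifies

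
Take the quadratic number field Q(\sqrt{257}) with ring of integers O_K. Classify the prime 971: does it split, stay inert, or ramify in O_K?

Since 257 ≡ 1 mod 4, the ring of integers is ℤ[(1+√257)/2] with discriminant 257.
971 ∤ 257, so 971 is unramified.
Legendre symbol by Euler's criterion: (257/971) ≡ 257^485 ≡ 1 (mod 971), i.e. (257/971) = 1.
Legendre symbol 1 ⇒ 971 is split.

splits completely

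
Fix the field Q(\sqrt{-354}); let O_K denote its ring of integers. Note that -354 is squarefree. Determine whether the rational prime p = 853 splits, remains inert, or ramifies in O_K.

p is inert

d = -354 ≡ 2 (mod 4), so O_K = ℤ[√-354] and disc(K) = 4d = -1416.
disc(K) = -1416 is not divisible by 853; 853 is unramified.
Legendre symbol by Euler's criterion: (-354/853) ≡ (-354)^426 ≡ 852 (mod 853), i.e. (-354/853) = -1.
Legendre symbol -1 ⇒ 853 is inert.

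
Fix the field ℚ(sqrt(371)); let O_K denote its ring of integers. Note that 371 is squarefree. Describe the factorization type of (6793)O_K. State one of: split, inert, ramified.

Since 371 ≢ 1 mod 4, the ring of integers is ℤ[√371] with discriminant 4·371 = 1484.
Since gcd(6793, 1484) = 1 the prime 6793 does not ramify.
(371/6793) = 371^3396 mod 6793 = 6792, giving Legendre symbol -1.
d is a non-residue mod p, hence 6793 remains inert in O_K.

inert — (6793) stays prime in O_K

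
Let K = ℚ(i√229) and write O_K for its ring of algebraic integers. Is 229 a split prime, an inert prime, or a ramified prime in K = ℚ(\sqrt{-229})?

ramifies in O_K

-229 mod 4 = 3, hence disc K = 4·(-229) = -916 and O_K = ℤ[√-229].
Ramification test: 229 | -916. The prime 229 ramifies in K.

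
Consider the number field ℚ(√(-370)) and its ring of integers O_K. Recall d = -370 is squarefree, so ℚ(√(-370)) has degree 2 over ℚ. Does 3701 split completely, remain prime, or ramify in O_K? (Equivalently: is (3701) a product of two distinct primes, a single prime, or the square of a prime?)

d = -370 ≡ 2 (mod 4), so O_K = ℤ[√-370] and disc(K) = 4d = -1480.
3701 ∤ -1480, so 3701 is unramified.
Legendre symbol by Euler's criterion: (-370/3701) ≡ (-370)^1850 ≡ 3700 (mod 3701), i.e. (-370/3701) = -1.
(-370/3701) = -1, so 3701 is inert.

3701 remains inert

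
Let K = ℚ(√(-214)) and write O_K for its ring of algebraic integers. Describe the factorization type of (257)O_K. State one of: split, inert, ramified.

-214 mod 4 = 2, hence disc K = 4·(-214) = -856 and O_K = ℤ[√-214].
disc(K) = -856 is not divisible by 257; 257 is unramified.
Legendre symbol by Euler's criterion: (-214/257) ≡ (-214)^128 ≡ 256 (mod 257), i.e. (-214/257) = -1.
Legendre symbol -1 ⇒ 257 is inert.

remains prime (inert)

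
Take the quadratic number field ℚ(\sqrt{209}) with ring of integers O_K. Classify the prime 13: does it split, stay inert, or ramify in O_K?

splits completely

Since 209 ≡ 1 mod 4, the ring of integers is ℤ[(1+√209)/2] with discriminant 209.
disc(K) = 209 is not divisible by 13; 13 is unramified.
Legendre symbol by Euler's criterion: (209/13) ≡ 209^6 ≡ 1 (mod 13), i.e. (209/13) = 1.
Legendre symbol 1 ⇒ 13 is split.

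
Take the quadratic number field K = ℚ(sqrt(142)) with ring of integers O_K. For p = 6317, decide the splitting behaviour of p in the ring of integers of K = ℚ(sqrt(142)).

splits completely

142 mod 4 = 2, hence disc K = 4·142 = 568 and O_K = ℤ[√142].
6317 ∤ 568, so 6317 is unramified.
Euler's criterion: 142^3158 mod 6317 = 1. Thus (142|6317) = 1.
Legendre symbol 1 ⇒ 6317 is split.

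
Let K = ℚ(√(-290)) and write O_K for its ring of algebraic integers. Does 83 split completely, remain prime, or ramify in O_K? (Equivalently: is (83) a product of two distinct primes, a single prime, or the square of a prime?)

Since -290 ≢ 1 mod 4, the ring of integers is ℤ[√-290] with discriminant 4·(-290) = -1160.
83 ∤ -1160, so 83 is unramified.
Compute (-290/83) via Euler: 42^((83-1)/2) mod 83 = 82, so (-290/83) = -1.
(-290/83) = -1, so 83 is inert.

83 remains inert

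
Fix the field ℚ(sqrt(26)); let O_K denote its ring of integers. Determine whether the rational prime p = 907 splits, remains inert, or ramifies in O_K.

d = 26 ≡ 2 (mod 4), so O_K = ℤ[√26] and disc(K) = 4d = 104.
Since gcd(907, 104) = 1 the prime 907 does not ramify.
Legendre symbol by Euler's criterion: (26/907) ≡ 26^453 ≡ 906 (mod 907), i.e. (26/907) = -1.
(26/907) = -1, so 907 is inert.

inert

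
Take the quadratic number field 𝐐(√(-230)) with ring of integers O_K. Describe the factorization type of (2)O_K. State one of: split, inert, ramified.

2 is ramified

-230 mod 4 = 2, hence disc K = 4·(-230) = -920 and O_K = ℤ[√-230].
disc(K) = -920 = 2·(-460), so p = 2 is ramified.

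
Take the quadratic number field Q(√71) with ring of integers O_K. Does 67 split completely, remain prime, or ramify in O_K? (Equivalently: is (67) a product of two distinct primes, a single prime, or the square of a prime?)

split — (67) = 𝔭₁𝔭₂ with 𝔭₁ ≠ 𝔭₂

Since 71 ≢ 1 mod 4, the ring of integers is ℤ[√71] with discriminant 4·71 = 284.
Since gcd(67, 284) = 1 the prime 67 does not ramify.
Legendre symbol by Euler's criterion: (71/67) ≡ 71^33 ≡ 1 (mod 67), i.e. (71/67) = 1.
d is a quadratic residue mod p, hence 67 splits in O_K.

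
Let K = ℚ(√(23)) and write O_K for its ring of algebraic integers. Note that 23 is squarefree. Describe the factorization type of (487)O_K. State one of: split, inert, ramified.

Since 23 ≢ 1 mod 4, the ring of integers is ℤ[√23] with discriminant 4·23 = 92.
Since gcd(487, 92) = 1 the prime 487 does not ramify.
(23/487) = 23^243 mod 487 = 486, giving Legendre symbol -1.
d is a non-residue mod p, hence 487 remains inert in O_K.

inert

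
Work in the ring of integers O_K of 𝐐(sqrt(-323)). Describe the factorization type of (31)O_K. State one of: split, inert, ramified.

split

d = -323 ≡ 1 (mod 4), so O_K = ℤ[(1+√-323)/2] and disc(K) = d = -323.
disc(K) = -323 is not divisible by 31; 31 is unramified.
(-323/31) = 18^15 mod 31 = 1, giving Legendre symbol 1.
d is a quadratic residue mod p, hence 31 splits in O_K.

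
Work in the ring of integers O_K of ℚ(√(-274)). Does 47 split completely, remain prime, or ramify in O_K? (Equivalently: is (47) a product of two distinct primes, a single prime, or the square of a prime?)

Since -274 ≢ 1 mod 4, the ring of integers is ℤ[√-274] with discriminant 4·(-274) = -1096.
Since gcd(47, -1096) = 1 the prime 47 does not ramify.
Legendre symbol by Euler's criterion: (-274/47) ≡ (-274)^23 ≡ 1 (mod 47), i.e. (-274/47) = 1.
(-274/47) = 1, so 47 splits.

split — (47) = 𝔭₁𝔭₂ with 𝔭₁ ≠ 𝔭₂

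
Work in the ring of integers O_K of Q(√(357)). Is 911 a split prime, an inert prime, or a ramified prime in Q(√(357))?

p splits

d = 357 ≡ 1 (mod 4), so O_K = ℤ[(1+√357)/2] and disc(K) = d = 357.
disc(K) = 357 is not divisible by 911; 911 is unramified.
Euler's criterion: 357^455 mod 911 = 1. Thus (357|911) = 1.
d is a quadratic residue mod p, hence 911 splits in O_K.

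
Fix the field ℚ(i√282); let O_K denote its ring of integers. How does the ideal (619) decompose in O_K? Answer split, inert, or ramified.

split

Since -282 ≢ 1 mod 4, the ring of integers is ℤ[√-282] with discriminant 4·(-282) = -1128.
Since gcd(619, -1128) = 1 the prime 619 does not ramify.
Euler's criterion: (-282)^309 mod 619 = 1. Thus (-282|619) = 1.
(-282/619) = 1, so 619 splits.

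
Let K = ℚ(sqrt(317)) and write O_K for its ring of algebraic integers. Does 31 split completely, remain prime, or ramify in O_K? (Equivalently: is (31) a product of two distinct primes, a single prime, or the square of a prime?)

317 mod 4 = 1, hence disc K = 317 and O_K = ℤ[(1+√317)/2].
Since gcd(31, 317) = 1 the prime 31 does not ramify.
Compute (317/31) via Euler: 7^((31-1)/2) mod 31 = 1, so (317/31) = 1.
d is a quadratic residue mod p, hence 31 splits in O_K.

split — (31) = 𝔭₁𝔭₂ with 𝔭₁ ≠ 𝔭₂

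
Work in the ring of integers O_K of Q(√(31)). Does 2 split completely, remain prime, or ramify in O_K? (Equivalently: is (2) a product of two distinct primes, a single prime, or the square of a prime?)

Since 31 ≢ 1 mod 4, the ring of integers is ℤ[√31] with discriminant 4·31 = 124.
disc(K) = 124 = 2·62, so p = 2 is ramified.

ramified — (2) = 𝔭²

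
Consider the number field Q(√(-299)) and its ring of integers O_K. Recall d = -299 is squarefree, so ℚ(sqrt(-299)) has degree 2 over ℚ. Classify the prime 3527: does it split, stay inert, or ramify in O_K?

p splits

Since -299 ≡ 1 mod 4, the ring of integers is ℤ[(1+√-299)/2] with discriminant -299.
3527 ∤ -299, so 3527 is unramified.
Legendre symbol by Euler's criterion: (-299/3527) ≡ (-299)^1763 ≡ 1 (mod 3527), i.e. (-299/3527) = 1.
d is a quadratic residue mod p, hence 3527 splits in O_K.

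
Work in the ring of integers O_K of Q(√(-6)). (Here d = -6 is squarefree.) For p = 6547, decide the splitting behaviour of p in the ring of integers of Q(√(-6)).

6547 remains inert

-6 mod 4 = 2, hence disc K = 4·(-6) = -24 and O_K = ℤ[√-6].
6547 ∤ -24, so 6547 is unramified.
Legendre symbol by Euler's criterion: (-6/6547) ≡ (-6)^3273 ≡ 6546 (mod 6547), i.e. (-6/6547) = -1.
Legendre symbol -1 ⇒ 6547 is inert.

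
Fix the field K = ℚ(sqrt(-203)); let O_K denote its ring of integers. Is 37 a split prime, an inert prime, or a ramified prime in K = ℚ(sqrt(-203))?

Since -203 ≡ 1 mod 4, the ring of integers is ℤ[(1+√-203)/2] with discriminant -203.
Since gcd(37, -203) = 1 the prime 37 does not ramify.
Legendre symbol by Euler's criterion: (-203/37) ≡ (-203)^18 ≡ 36 (mod 37), i.e. (-203/37) = -1.
Legendre symbol -1 ⇒ 37 is inert.

remains prime (inert)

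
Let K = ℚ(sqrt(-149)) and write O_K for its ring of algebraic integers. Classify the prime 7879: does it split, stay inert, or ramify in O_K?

d = -149 ≡ 3 (mod 4), so O_K = ℤ[√-149] and disc(K) = 4d = -596.
disc(K) = -596 is not divisible by 7879; 7879 is unramified.
(-149/7879) = 7730^3939 mod 7879 = 1, giving Legendre symbol 1.
(-149/7879) = 1, so 7879 splits.

p splits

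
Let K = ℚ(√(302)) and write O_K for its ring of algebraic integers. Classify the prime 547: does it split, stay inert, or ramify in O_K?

d = 302 ≡ 2 (mod 4), so O_K = ℤ[√302] and disc(K) = 4d = 1208.
547 ∤ 1208, so 547 is unramified.
Legendre symbol by Euler's criterion: (302/547) ≡ 302^273 ≡ 1 (mod 547), i.e. (302/547) = 1.
(302/547) = 1, so 547 splits.

p splits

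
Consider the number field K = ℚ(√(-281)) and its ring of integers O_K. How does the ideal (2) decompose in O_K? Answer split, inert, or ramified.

p ramifies

Since -281 ≢ 1 mod 4, the ring of integers is ℤ[√-281] with discriminant 4·(-281) = -1124.
2 divides disc(K) = -1124, so 2 ramifies.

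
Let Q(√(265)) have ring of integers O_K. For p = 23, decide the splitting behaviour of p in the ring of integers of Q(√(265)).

splits completely

d = 265 ≡ 1 (mod 4), so O_K = ℤ[(1+√265)/2] and disc(K) = d = 265.
Since gcd(23, 265) = 1 the prime 23 does not ramify.
Legendre symbol by Euler's criterion: (265/23) ≡ 265^11 ≡ 1 (mod 23), i.e. (265/23) = 1.
Legendre symbol 1 ⇒ 23 is split.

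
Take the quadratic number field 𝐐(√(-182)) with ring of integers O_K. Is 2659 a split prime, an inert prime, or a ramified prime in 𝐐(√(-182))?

-182 mod 4 = 2, hence disc K = 4·(-182) = -728 and O_K = ℤ[√-182].
2659 ∤ -728, so 2659 is unramified.
(-182/2659) = 2477^1329 mod 2659 = 2658, giving Legendre symbol -1.
Legendre symbol -1 ⇒ 2659 is inert.

inert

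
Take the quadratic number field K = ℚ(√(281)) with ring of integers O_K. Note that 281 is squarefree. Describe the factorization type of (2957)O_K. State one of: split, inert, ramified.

inert — (2957) stays prime in O_K

281 mod 4 = 1, hence disc K = 281 and O_K = ℤ[(1+√281)/2].
Since gcd(2957, 281) = 1 the prime 2957 does not ramify.
Compute (281/2957) via Euler: 281^((2957-1)/2) mod 2957 = 2956, so (281/2957) = -1.
d is a non-residue mod p, hence 2957 remains inert in O_K.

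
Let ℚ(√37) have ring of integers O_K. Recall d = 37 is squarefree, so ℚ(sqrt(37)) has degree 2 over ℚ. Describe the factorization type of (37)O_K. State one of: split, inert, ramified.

ramified — (37) = 𝔭²

Since 37 ≡ 1 mod 4, the ring of integers is ℤ[(1+√37)/2] with discriminant 37.
Ramification test: 37 | 37. The prime 37 ramifies in K.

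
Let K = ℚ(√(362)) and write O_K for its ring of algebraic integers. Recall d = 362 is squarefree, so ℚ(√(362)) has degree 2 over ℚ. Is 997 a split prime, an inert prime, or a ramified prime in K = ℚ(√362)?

split — (997) = 𝔭₁𝔭₂ with 𝔭₁ ≠ 𝔭₂

362 mod 4 = 2, hence disc K = 4·362 = 1448 and O_K = ℤ[√362].
Since gcd(997, 1448) = 1 the prime 997 does not ramify.
Compute (362/997) via Euler: 362^((997-1)/2) mod 997 = 1, so (362/997) = 1.
Legendre symbol 1 ⇒ 997 is split.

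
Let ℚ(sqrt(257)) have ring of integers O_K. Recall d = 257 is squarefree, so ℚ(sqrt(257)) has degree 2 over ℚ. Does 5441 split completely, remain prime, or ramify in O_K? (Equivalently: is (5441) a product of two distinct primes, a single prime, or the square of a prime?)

split

d = 257 ≡ 1 (mod 4), so O_K = ℤ[(1+√257)/2] and disc(K) = d = 257.
5441 ∤ 257, so 5441 is unramified.
Legendre symbol by Euler's criterion: (257/5441) ≡ 257^2720 ≡ 1 (mod 5441), i.e. (257/5441) = 1.
(257/5441) = 1, so 5441 splits.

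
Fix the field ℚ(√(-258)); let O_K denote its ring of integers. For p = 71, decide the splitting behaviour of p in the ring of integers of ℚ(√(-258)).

d = -258 ≡ 2 (mod 4), so O_K = ℤ[√-258] and disc(K) = 4d = -1032.
71 ∤ -1032, so 71 is unramified.
Legendre symbol by Euler's criterion: (-258/71) ≡ (-258)^35 ≡ 70 (mod 71), i.e. (-258/71) = -1.
Legendre symbol -1 ⇒ 71 is inert.

inert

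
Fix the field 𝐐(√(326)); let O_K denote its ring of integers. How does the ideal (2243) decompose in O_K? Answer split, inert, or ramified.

Since 326 ≢ 1 mod 4, the ring of integers is ℤ[√326] with discriminant 4·326 = 1304.
2243 ∤ 1304, so 2243 is unramified.
Euler's criterion: 326^1121 mod 2243 = 2242. Thus (326|2243) = -1.
d is a non-residue mod p, hence 2243 remains inert in O_K.

inert — (2243) stays prime in O_K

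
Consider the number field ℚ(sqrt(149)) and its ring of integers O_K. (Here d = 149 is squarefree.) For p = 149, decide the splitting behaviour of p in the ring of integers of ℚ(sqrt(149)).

ramified

Since 149 ≡ 1 mod 4, the ring of integers is ℤ[(1+√149)/2] with discriminant 149.
Ramification test: 149 | 149. The prime 149 ramifies in K.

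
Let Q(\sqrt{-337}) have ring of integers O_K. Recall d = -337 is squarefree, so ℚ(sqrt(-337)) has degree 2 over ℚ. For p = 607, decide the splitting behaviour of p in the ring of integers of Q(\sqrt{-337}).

p splits

-337 mod 4 = 3, hence disc K = 4·(-337) = -1348 and O_K = ℤ[√-337].
disc(K) = -1348 is not divisible by 607; 607 is unramified.
Compute (-337/607) via Euler: 270^((607-1)/2) mod 607 = 1, so (-337/607) = 1.
(-337/607) = 1, so 607 splits.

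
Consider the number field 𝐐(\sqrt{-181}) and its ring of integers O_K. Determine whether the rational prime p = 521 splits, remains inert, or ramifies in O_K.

-181 mod 4 = 3, hence disc K = 4·(-181) = -724 and O_K = ℤ[√-181].
disc(K) = -724 is not divisible by 521; 521 is unramified.
Euler's criterion: (-181)^260 mod 521 = 520. Thus (-181|521) = -1.
Legendre symbol -1 ⇒ 521 is inert.

inert — (521) stays prime in O_K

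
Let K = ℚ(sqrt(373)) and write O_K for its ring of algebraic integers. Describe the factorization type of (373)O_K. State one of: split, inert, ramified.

ramifies in O_K

373 mod 4 = 1, hence disc K = 373 and O_K = ℤ[(1+√373)/2].
Ramification test: 373 | 373. The prime 373 ramifies in K.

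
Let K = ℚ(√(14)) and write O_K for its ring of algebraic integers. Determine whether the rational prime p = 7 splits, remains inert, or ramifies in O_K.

7 is ramified

14 mod 4 = 2, hence disc K = 4·14 = 56 and O_K = ℤ[√14].
Ramification test: 7 | 56. The prime 7 ramifies in K.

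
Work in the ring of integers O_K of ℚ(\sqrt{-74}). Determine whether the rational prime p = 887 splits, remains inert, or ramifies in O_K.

Since -74 ≢ 1 mod 4, the ring of integers is ℤ[√-74] with discriminant 4·(-74) = -296.
Since gcd(887, -296) = 1 the prime 887 does not ramify.
Legendre symbol by Euler's criterion: (-74/887) ≡ (-74)^443 ≡ 886 (mod 887), i.e. (-74/887) = -1.
Legendre symbol -1 ⇒ 887 is inert.

inert — (887) stays prime in O_K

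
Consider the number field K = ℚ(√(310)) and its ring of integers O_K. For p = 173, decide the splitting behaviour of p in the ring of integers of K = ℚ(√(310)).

split — (173) = 𝔭₁𝔭₂ with 𝔭₁ ≠ 𝔭₂

310 mod 4 = 2, hence disc K = 4·310 = 1240 and O_K = ℤ[√310].
Since gcd(173, 1240) = 1 the prime 173 does not ramify.
Compute (310/173) via Euler: 137^((173-1)/2) mod 173 = 1, so (310/173) = 1.
Legendre symbol 1 ⇒ 173 is split.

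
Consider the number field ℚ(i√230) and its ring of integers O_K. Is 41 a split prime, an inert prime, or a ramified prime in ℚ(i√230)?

d = -230 ≡ 2 (mod 4), so O_K = ℤ[√-230] and disc(K) = 4d = -920.
Since gcd(41, -920) = 1 the prime 41 does not ramify.
Legendre symbol by Euler's criterion: (-230/41) ≡ (-230)^20 ≡ 1 (mod 41), i.e. (-230/41) = 1.
(-230/41) = 1, so 41 splits.

p splits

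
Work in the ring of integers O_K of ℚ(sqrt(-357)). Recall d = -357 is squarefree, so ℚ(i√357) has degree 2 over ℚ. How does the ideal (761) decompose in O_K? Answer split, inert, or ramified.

-357 mod 4 = 3, hence disc K = 4·(-357) = -1428 and O_K = ℤ[√-357].
761 ∤ -1428, so 761 is unramified.
(-357/761) = 404^380 mod 761 = 1, giving Legendre symbol 1.
Legendre symbol 1 ⇒ 761 is split.

split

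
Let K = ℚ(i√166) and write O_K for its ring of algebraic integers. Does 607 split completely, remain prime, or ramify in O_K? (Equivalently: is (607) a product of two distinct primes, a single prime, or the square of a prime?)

607 splits in O_K

-166 mod 4 = 2, hence disc K = 4·(-166) = -664 and O_K = ℤ[√-166].
607 ∤ -664, so 607 is unramified.
(-166/607) = 441^303 mod 607 = 1, giving Legendre symbol 1.
(-166/607) = 1, so 607 splits.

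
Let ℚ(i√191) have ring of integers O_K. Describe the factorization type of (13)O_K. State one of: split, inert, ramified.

split — (13) = 𝔭₁𝔭₂ with 𝔭₁ ≠ 𝔭₂

-191 mod 4 = 1, hence disc K = -191 and O_K = ℤ[(1+√-191)/2].
13 ∤ -191, so 13 is unramified.
Compute (-191/13) via Euler: 4^((13-1)/2) mod 13 = 1, so (-191/13) = 1.
Legendre symbol 1 ⇒ 13 is split.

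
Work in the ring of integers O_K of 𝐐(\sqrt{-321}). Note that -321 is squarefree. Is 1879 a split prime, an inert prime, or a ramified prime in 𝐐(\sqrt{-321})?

1879 splits in O_K

-321 mod 4 = 3, hence disc K = 4·(-321) = -1284 and O_K = ℤ[√-321].
1879 ∤ -1284, so 1879 is unramified.
Compute (-321/1879) via Euler: 1558^((1879-1)/2) mod 1879 = 1, so (-321/1879) = 1.
d is a quadratic residue mod p, hence 1879 splits in O_K.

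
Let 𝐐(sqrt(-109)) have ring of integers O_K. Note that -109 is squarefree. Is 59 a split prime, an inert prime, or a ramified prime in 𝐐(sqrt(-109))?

d = -109 ≡ 3 (mod 4), so O_K = ℤ[√-109] and disc(K) = 4d = -436.
Since gcd(59, -436) = 1 the prime 59 does not ramify.
Compute (-109/59) via Euler: 9^((59-1)/2) mod 59 = 1, so (-109/59) = 1.
Legendre symbol 1 ⇒ 59 is split.

split — (59) = 𝔭₁𝔭₂ with 𝔭₁ ≠ 𝔭₂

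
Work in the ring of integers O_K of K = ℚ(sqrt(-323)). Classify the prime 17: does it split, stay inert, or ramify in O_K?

Since -323 ≡ 1 mod 4, the ring of integers is ℤ[(1+√-323)/2] with discriminant -323.
Ramification test: 17 | -323. The prime 17 ramifies in K.

ramifies in O_K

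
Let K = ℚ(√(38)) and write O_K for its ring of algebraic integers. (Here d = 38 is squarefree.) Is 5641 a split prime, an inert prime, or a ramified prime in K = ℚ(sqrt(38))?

splits completely

38 mod 4 = 2, hence disc K = 4·38 = 152 and O_K = ℤ[√38].
Since gcd(5641, 152) = 1 the prime 5641 does not ramify.
Compute (38/5641) via Euler: 38^((5641-1)/2) mod 5641 = 1, so (38/5641) = 1.
Legendre symbol 1 ⇒ 5641 is split.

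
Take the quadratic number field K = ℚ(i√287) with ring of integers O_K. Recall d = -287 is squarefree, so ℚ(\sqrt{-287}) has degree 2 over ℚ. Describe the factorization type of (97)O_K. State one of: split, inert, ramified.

d = -287 ≡ 1 (mod 4), so O_K = ℤ[(1+√-287)/2] and disc(K) = d = -287.
Since gcd(97, -287) = 1 the prime 97 does not ramify.
(-287/97) = 4^48 mod 97 = 1, giving Legendre symbol 1.
d is a quadratic residue mod p, hence 97 splits in O_K.

splits completely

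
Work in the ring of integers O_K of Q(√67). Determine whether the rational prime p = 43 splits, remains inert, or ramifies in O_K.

split

Since 67 ≢ 1 mod 4, the ring of integers is ℤ[√67] with discriminant 4·67 = 268.
Since gcd(43, 268) = 1 the prime 43 does not ramify.
Euler's criterion: 67^21 mod 43 = 1. Thus (67|43) = 1.
(67/43) = 1, so 43 splits.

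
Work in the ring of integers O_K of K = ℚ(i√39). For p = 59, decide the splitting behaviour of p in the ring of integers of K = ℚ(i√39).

d = -39 ≡ 1 (mod 4), so O_K = ℤ[(1+√-39)/2] and disc(K) = d = -39.
Since gcd(59, -39) = 1 the prime 59 does not ramify.
Legendre symbol by Euler's criterion: (-39/59) ≡ (-39)^29 ≡ 1 (mod 59), i.e. (-39/59) = 1.
Legendre symbol 1 ⇒ 59 is split.

splits completely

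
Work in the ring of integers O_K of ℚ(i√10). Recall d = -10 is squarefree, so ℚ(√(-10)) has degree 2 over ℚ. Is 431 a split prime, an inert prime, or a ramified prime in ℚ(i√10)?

inert — (431) stays prime in O_K

-10 mod 4 = 2, hence disc K = 4·(-10) = -40 and O_K = ℤ[√-10].
disc(K) = -40 is not divisible by 431; 431 is unramified.
Euler's criterion: (-10)^215 mod 431 = 430. Thus (-10|431) = -1.
d is a non-residue mod p, hence 431 remains inert in O_K.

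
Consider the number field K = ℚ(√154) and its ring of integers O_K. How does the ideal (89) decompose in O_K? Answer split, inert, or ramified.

Since 154 ≢ 1 mod 4, the ring of integers is ℤ[√154] with discriminant 4·154 = 616.
Since gcd(89, 616) = 1 the prime 89 does not ramify.
Euler's criterion: 154^44 mod 89 = 88. Thus (154|89) = -1.
d is a non-residue mod p, hence 89 remains inert in O_K.

inert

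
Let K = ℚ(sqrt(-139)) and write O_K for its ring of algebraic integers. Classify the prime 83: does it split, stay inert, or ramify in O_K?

p splits

d = -139 ≡ 1 (mod 4), so O_K = ℤ[(1+√-139)/2] and disc(K) = d = -139.
Since gcd(83, -139) = 1 the prime 83 does not ramify.
Euler's criterion: (-139)^41 mod 83 = 1. Thus (-139|83) = 1.
d is a quadratic residue mod p, hence 83 splits in O_K.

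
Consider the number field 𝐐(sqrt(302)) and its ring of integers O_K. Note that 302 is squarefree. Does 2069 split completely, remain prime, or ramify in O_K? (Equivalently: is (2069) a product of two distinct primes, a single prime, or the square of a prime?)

p splits

302 mod 4 = 2, hence disc K = 4·302 = 1208 and O_K = ℤ[√302].
Since gcd(2069, 1208) = 1 the prime 2069 does not ramify.
(302/2069) = 302^1034 mod 2069 = 1, giving Legendre symbol 1.
d is a quadratic residue mod p, hence 2069 splits in O_K.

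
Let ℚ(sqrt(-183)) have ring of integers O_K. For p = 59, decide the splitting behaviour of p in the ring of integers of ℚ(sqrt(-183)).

Since -183 ≡ 1 mod 4, the ring of integers is ℤ[(1+√-183)/2] with discriminant -183.
59 ∤ -183, so 59 is unramified.
Euler's criterion: (-183)^29 mod 59 = 1. Thus (-183|59) = 1.
d is a quadratic residue mod p, hence 59 splits in O_K.

split — (59) = 𝔭₁𝔭₂ with 𝔭₁ ≠ 𝔭₂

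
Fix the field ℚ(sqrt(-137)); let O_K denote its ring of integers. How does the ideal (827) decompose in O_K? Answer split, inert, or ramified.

Since -137 ≢ 1 mod 4, the ring of integers is ℤ[√-137] with discriminant 4·(-137) = -548.
Since gcd(827, -548) = 1 the prime 827 does not ramify.
Euler's criterion: (-137)^413 mod 827 = 1. Thus (-137|827) = 1.
d is a quadratic residue mod p, hence 827 splits in O_K.

827 splits in O_K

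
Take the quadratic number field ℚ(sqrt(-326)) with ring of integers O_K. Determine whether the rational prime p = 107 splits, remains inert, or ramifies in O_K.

d = -326 ≡ 2 (mod 4), so O_K = ℤ[√-326] and disc(K) = 4d = -1304.
107 ∤ -1304, so 107 is unramified.
Compute (-326/107) via Euler: 102^((107-1)/2) mod 107 = 1, so (-326/107) = 1.
d is a quadratic residue mod p, hence 107 splits in O_K.

split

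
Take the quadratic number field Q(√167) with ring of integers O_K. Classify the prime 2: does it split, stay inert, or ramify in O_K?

ramified — (2) = 𝔭²

d = 167 ≡ 3 (mod 4), so O_K = ℤ[√167] and disc(K) = 4d = 668.
2 divides disc(K) = 668, so 2 ramifies.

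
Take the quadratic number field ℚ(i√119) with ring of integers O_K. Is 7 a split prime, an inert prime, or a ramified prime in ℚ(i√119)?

-119 mod 4 = 1, hence disc K = -119 and O_K = ℤ[(1+√-119)/2].
7 divides disc(K) = -119, so 7 ramifies.

ramifies in O_K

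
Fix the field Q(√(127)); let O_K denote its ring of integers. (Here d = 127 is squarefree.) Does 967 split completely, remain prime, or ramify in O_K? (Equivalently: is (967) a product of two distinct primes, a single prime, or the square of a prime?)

967 splits in O_K

Since 127 ≢ 1 mod 4, the ring of integers is ℤ[√127] with discriminant 4·127 = 508.
disc(K) = 508 is not divisible by 967; 967 is unramified.
Compute (127/967) via Euler: 127^((967-1)/2) mod 967 = 1, so (127/967) = 1.
(127/967) = 1, so 967 splits.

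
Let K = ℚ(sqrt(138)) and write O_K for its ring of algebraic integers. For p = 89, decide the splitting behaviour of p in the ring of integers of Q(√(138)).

Since 138 ≢ 1 mod 4, the ring of integers is ℤ[√138] with discriminant 4·138 = 552.
89 ∤ 552, so 89 is unramified.
Legendre symbol by Euler's criterion: (138/89) ≡ 138^44 ≡ 1 (mod 89), i.e. (138/89) = 1.
d is a quadratic residue mod p, hence 89 splits in O_K.

split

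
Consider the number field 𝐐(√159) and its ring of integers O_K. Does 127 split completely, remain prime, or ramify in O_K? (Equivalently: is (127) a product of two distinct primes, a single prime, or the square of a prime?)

splits completely

d = 159 ≡ 3 (mod 4), so O_K = ℤ[√159] and disc(K) = 4d = 636.
Since gcd(127, 636) = 1 the prime 127 does not ramify.
Compute (159/127) via Euler: 32^((127-1)/2) mod 127 = 1, so (159/127) = 1.
Legendre symbol 1 ⇒ 127 is split.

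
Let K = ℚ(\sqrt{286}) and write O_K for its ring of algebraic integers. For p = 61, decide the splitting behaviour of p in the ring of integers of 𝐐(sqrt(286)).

d = 286 ≡ 2 (mod 4), so O_K = ℤ[√286] and disc(K) = 4d = 1144.
61 ∤ 1144, so 61 is unramified.
(286/61) = 42^30 mod 61 = 1, giving Legendre symbol 1.
d is a quadratic residue mod p, hence 61 splits in O_K.

splits completely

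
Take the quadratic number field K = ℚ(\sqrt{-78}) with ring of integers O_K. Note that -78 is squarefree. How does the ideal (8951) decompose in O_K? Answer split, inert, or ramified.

8951 splits in O_K

Since -78 ≢ 1 mod 4, the ring of integers is ℤ[√-78] with discriminant 4·(-78) = -312.
Since gcd(8951, -312) = 1 the prime 8951 does not ramify.
Legendre symbol by Euler's criterion: (-78/8951) ≡ (-78)^4475 ≡ 1 (mod 8951), i.e. (-78/8951) = 1.
(-78/8951) = 1, so 8951 splits.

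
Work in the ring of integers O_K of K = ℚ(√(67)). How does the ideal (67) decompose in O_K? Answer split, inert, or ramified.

67 mod 4 = 3, hence disc K = 4·67 = 268 and O_K = ℤ[√67].
disc(K) = 268 = 67·4, so p = 67 is ramified.

ramifies in O_K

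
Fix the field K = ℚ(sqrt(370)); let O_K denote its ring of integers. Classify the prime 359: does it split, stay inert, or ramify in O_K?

splits completely

370 mod 4 = 2, hence disc K = 4·370 = 1480 and O_K = ℤ[√370].
disc(K) = 1480 is not divisible by 359; 359 is unramified.
Legendre symbol by Euler's criterion: (370/359) ≡ 370^179 ≡ 1 (mod 359), i.e. (370/359) = 1.
Legendre symbol 1 ⇒ 359 is split.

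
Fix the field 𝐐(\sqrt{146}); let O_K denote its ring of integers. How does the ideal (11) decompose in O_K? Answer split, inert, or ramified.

d = 146 ≡ 2 (mod 4), so O_K = ℤ[√146] and disc(K) = 4d = 584.
disc(K) = 584 is not divisible by 11; 11 is unramified.
(146/11) = 3^5 mod 11 = 1, giving Legendre symbol 1.
(146/11) = 1, so 11 splits.

p splits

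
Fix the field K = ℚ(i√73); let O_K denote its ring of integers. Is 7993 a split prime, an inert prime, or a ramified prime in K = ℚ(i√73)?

Since -73 ≢ 1 mod 4, the ring of integers is ℤ[√-73] with discriminant 4·(-73) = -292.
disc(K) = -292 is not divisible by 7993; 7993 is unramified.
Euler's criterion: (-73)^3996 mod 7993 = 1. Thus (-73|7993) = 1.
d is a quadratic residue mod p, hence 7993 splits in O_K.

splits completely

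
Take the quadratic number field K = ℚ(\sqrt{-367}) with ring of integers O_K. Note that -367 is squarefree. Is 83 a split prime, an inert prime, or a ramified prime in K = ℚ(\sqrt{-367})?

p splits

-367 mod 4 = 1, hence disc K = -367 and O_K = ℤ[(1+√-367)/2].
Since gcd(83, -367) = 1 the prime 83 does not ramify.
Euler's criterion: (-367)^41 mod 83 = 1. Thus (-367|83) = 1.
d is a quadratic residue mod p, hence 83 splits in O_K.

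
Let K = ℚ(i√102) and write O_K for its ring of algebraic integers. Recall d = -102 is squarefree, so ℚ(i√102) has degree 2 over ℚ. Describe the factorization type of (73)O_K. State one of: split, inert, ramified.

remains prime (inert)

-102 mod 4 = 2, hence disc K = 4·(-102) = -408 and O_K = ℤ[√-102].
disc(K) = -408 is not divisible by 73; 73 is unramified.
(-102/73) = 44^36 mod 73 = 72, giving Legendre symbol -1.
d is a non-residue mod p, hence 73 remains inert in O_K.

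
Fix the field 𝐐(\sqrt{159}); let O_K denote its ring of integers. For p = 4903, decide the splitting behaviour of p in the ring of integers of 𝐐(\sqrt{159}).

Since 159 ≢ 1 mod 4, the ring of integers is ℤ[√159] with discriminant 4·159 = 636.
4903 ∤ 636, so 4903 is unramified.
(159/4903) = 159^2451 mod 4903 = 1, giving Legendre symbol 1.
Legendre symbol 1 ⇒ 4903 is split.

p splits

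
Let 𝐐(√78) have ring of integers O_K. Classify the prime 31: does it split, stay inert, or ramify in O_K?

p splits

78 mod 4 = 2, hence disc K = 4·78 = 312 and O_K = ℤ[√78].
31 ∤ 312, so 31 is unramified.
(78/31) = 16^15 mod 31 = 1, giving Legendre symbol 1.
d is a quadratic residue mod p, hence 31 splits in O_K.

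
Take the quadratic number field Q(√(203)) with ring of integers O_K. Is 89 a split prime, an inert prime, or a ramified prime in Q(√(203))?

splits completely

d = 203 ≡ 3 (mod 4), so O_K = ℤ[√203] and disc(K) = 4d = 812.
disc(K) = 812 is not divisible by 89; 89 is unramified.
Compute (203/89) via Euler: 25^((89-1)/2) mod 89 = 1, so (203/89) = 1.
Legendre symbol 1 ⇒ 89 is split.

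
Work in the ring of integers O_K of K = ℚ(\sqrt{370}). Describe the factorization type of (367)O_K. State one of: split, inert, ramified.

370 mod 4 = 2, hence disc K = 4·370 = 1480 and O_K = ℤ[√370].
disc(K) = 1480 is not divisible by 367; 367 is unramified.
(370/367) = 3^183 mod 367 = 366, giving Legendre symbol -1.
d is a non-residue mod p, hence 367 remains inert in O_K.

inert — (367) stays prime in O_K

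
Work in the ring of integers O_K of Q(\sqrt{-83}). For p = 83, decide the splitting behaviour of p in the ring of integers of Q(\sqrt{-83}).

ramifies in O_K

Since -83 ≡ 1 mod 4, the ring of integers is ℤ[(1+√-83)/2] with discriminant -83.
disc(K) = -83 = 83·(-1), so p = 83 is ramified.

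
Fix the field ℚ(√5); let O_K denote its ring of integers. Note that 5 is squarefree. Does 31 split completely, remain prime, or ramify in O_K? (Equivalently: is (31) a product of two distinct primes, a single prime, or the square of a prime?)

p splits

d = 5 ≡ 1 (mod 4), so O_K = ℤ[(1+√5)/2] and disc(K) = d = 5.
Since gcd(31, 5) = 1 the prime 31 does not ramify.
Compute (5/31) via Euler: 5^((31-1)/2) mod 31 = 1, so (5/31) = 1.
Legendre symbol 1 ⇒ 31 is split.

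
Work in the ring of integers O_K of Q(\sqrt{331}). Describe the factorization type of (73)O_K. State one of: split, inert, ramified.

Since 331 ≢ 1 mod 4, the ring of integers is ℤ[√331] with discriminant 4·331 = 1324.
disc(K) = 1324 is not divisible by 73; 73 is unramified.
(331/73) = 39^36 mod 73 = 72, giving Legendre symbol -1.
d is a non-residue mod p, hence 73 remains inert in O_K.

inert — (73) stays prime in O_K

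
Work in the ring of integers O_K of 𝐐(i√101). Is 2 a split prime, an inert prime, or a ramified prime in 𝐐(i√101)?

ramified — (2) = 𝔭²

-101 mod 4 = 3, hence disc K = 4·(-101) = -404 and O_K = ℤ[√-101].
disc(K) = -404 = 2·(-202), so p = 2 is ramified.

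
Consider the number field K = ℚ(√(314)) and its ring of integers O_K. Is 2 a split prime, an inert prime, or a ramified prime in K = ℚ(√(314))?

314 mod 4 = 2, hence disc K = 4·314 = 1256 and O_K = ℤ[√314].
Ramification test: 2 | 1256. The prime 2 ramifies in K.

ramified — (2) = 𝔭²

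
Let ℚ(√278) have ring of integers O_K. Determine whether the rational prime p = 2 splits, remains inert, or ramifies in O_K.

278 mod 4 = 2, hence disc K = 4·278 = 1112 and O_K = ℤ[√278].
2 divides disc(K) = 1112, so 2 ramifies.

2 is ramified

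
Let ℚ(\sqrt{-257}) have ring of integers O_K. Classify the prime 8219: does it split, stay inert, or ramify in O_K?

8219 splits in O_K

-257 mod 4 = 3, hence disc K = 4·(-257) = -1028 and O_K = ℤ[√-257].
8219 ∤ -1028, so 8219 is unramified.
Legendre symbol by Euler's criterion: (-257/8219) ≡ (-257)^4109 ≡ 1 (mod 8219), i.e. (-257/8219) = 1.
(-257/8219) = 1, so 8219 splits.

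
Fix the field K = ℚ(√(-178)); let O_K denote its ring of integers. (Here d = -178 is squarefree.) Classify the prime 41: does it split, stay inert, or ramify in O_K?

p is inert

Since -178 ≢ 1 mod 4, the ring of integers is ℤ[√-178] with discriminant 4·(-178) = -712.
Since gcd(41, -712) = 1 the prime 41 does not ramify.
Euler's criterion: (-178)^20 mod 41 = 40. Thus (-178|41) = -1.
d is a non-residue mod p, hence 41 remains inert in O_K.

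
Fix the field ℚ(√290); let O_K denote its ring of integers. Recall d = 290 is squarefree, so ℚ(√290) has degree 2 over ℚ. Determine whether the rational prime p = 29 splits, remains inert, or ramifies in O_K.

Since 290 ≢ 1 mod 4, the ring of integers is ℤ[√290] with discriminant 4·290 = 1160.
Ramification test: 29 | 1160. The prime 29 ramifies in K.

29 is ramified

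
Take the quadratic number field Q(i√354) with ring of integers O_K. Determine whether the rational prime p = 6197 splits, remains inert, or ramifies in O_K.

inert

-354 mod 4 = 2, hence disc K = 4·(-354) = -1416 and O_K = ℤ[√-354].
disc(K) = -1416 is not divisible by 6197; 6197 is unramified.
Euler's criterion: (-354)^3098 mod 6197 = 6196. Thus (-354|6197) = -1.
d is a non-residue mod p, hence 6197 remains inert in O_K.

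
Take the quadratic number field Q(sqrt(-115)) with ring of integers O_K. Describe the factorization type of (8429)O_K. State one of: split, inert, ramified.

remains prime (inert)

Since -115 ≡ 1 mod 4, the ring of integers is ℤ[(1+√-115)/2] with discriminant -115.
Since gcd(8429, -115) = 1 the prime 8429 does not ramify.
(-115/8429) = 8314^4214 mod 8429 = 8428, giving Legendre symbol -1.
Legendre symbol -1 ⇒ 8429 is inert.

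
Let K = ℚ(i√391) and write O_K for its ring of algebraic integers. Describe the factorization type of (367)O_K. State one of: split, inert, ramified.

split — (367) = 𝔭₁𝔭₂ with 𝔭₁ ≠ 𝔭₂

d = -391 ≡ 1 (mod 4), so O_K = ℤ[(1+√-391)/2] and disc(K) = d = -391.
disc(K) = -391 is not divisible by 367; 367 is unramified.
Euler's criterion: (-391)^183 mod 367 = 1. Thus (-391|367) = 1.
Legendre symbol 1 ⇒ 367 is split.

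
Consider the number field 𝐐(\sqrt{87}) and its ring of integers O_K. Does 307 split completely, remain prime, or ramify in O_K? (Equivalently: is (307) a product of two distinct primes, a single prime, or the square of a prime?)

p splits

Since 87 ≢ 1 mod 4, the ring of integers is ℤ[√87] with discriminant 4·87 = 348.
Since gcd(307, 348) = 1 the prime 307 does not ramify.
(87/307) = 87^153 mod 307 = 1, giving Legendre symbol 1.
(87/307) = 1, so 307 splits.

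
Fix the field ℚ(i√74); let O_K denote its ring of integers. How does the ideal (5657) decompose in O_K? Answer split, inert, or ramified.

-74 mod 4 = 2, hence disc K = 4·(-74) = -296 and O_K = ℤ[√-74].
Since gcd(5657, -296) = 1 the prime 5657 does not ramify.
(-74/5657) = 5583^2828 mod 5657 = 1, giving Legendre symbol 1.
d is a quadratic residue mod p, hence 5657 splits in O_K.

splits completely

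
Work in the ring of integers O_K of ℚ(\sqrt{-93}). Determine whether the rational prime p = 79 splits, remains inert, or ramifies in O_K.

splits completely

-93 mod 4 = 3, hence disc K = 4·(-93) = -372 and O_K = ℤ[√-93].
Since gcd(79, -372) = 1 the prime 79 does not ramify.
Legendre symbol by Euler's criterion: (-93/79) ≡ (-93)^39 ≡ 1 (mod 79), i.e. (-93/79) = 1.
Legendre symbol 1 ⇒ 79 is split.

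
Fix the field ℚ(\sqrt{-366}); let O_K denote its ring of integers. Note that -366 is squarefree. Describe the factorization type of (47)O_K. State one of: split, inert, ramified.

Since -366 ≢ 1 mod 4, the ring of integers is ℤ[√-366] with discriminant 4·(-366) = -1464.
disc(K) = -1464 is not divisible by 47; 47 is unramified.
Euler's criterion: (-366)^23 mod 47 = 46. Thus (-366|47) = -1.
(-366/47) = -1, so 47 is inert.

47 remains inert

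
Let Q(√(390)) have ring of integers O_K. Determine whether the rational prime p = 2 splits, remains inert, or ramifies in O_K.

p ramifies

Since 390 ≢ 1 mod 4, the ring of integers is ℤ[√390] with discriminant 4·390 = 1560.
disc(K) = 1560 = 2·780, so p = 2 is ramified.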